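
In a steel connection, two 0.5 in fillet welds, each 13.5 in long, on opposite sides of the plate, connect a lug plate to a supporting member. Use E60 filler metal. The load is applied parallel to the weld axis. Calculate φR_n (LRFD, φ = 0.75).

φR_n ≈ 258 kips

E60XX → F_EXX = 60 ksi.
Effective throat t_e = 0.707 × 0.5 = 0.3535 in.
Total length L = 27 in; A_we = 0.3535 × 27 = 9.544 in².
F_nw = 0.6 F_EXX = 0.6 × 60 = 36 ksi.
φR_n = 0.75 × 36 × 9.544 = 257.7 kips.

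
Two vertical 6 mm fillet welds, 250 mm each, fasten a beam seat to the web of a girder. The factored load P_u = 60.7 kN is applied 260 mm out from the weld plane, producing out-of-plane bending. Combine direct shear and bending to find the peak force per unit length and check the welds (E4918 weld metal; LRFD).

f_max ≈ 767 N/mm; adequate

E49XX → F_EXX = 490 MPa.
L_w = 2 × 250 = 500 mm; section modulus (unit throat) S = 2 × L²/6 = 20830 mm².
Direct shear f_v = P/L_w = 60.7×10³/500 = 121.4 N/mm.
Moment M = P × e = 60.7×10³ × 260 = 15782000 N·mm; bending f_b = M/S = 757.5 N/mm.
f_max = √(f_v² + f_b²) = √(121.4² + 757.5²) = 767.2 N/mm.
φr_n = 0.75 × 0.6 × 490 × (0.707 × 6) = 935.4 N/mm → adequate.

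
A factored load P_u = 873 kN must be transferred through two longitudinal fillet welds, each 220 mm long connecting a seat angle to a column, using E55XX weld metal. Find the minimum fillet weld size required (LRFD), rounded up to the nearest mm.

E55XX → F_EXX = 550 MPa.
Total weld length L = 440 mm.
Required throat t_e = P_u / (φ × 0.6 F_EXX × L) = 873 / (0.75 × 0.6 × 550 × 440 × 10⁻³) = 8.017 mm.
Required leg w = t_e / 0.707 = 11.34 mm → use 12 mm.

w = 12 mm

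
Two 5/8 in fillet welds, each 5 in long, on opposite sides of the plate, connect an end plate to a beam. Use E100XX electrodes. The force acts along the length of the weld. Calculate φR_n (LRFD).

E100XX → F_EXX = 100 ksi.
Effective throat t_e = 0.707 × 0.625 = 0.4419 in.
Total length L = 10 in; A_we = 0.4419 × 10 = 4.419 in².
F_nw = 0.6 F_EXX = 0.6 × 100 = 60 ksi.
φR_n = 0.75 × 60 × 4.419 = 198.8 kip.

φR_n ≈ 199 kip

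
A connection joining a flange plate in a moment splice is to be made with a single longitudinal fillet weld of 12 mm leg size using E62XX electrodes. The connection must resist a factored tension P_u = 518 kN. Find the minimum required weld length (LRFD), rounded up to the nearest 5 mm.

L = 220 mm

E62XX → F_EXX = 620 MPa.
Throat t_e = 0.707 × 12 = 8.484 mm.
φr_n = 0.75 × 0.6 × 620 × 8.484 × 10⁻³ = 2.367 kN/mm.
L_req = P_u / φr_n = 518 / 2.367 = 218.8 mm total.
Round up → use L = 220 mm.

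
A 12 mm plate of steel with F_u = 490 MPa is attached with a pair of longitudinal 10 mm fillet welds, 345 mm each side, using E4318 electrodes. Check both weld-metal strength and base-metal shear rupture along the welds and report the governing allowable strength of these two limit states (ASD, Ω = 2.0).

R_n/Ω ≈ 629 kN (weld metal governs)

E43XX → F_EXX = 430 MPa.
t_e = 0.707 × 10 = 7.07 mm; L = 690 mm.
Weld metal: R_n/Ω = (1/2.0) × 0.6 × 430 × 7.07 × 690 × 10⁻³ = 629.3 kN.
Base metal (shear rupture): R_n/Ω = (1/2.0) × 0.6 × 490 × 12 × 690 × 10⁻³ = 1217 kN.
Governing: weld metal.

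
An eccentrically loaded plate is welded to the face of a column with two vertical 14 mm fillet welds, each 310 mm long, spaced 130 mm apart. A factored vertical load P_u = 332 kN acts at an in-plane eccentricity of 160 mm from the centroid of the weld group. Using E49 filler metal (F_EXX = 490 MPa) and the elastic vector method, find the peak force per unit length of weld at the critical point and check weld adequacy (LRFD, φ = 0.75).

Total weld length L_w = 620 mm. Treat welds as unit-width lines.
Polar moment about centroid: J = 2[d³/12 + d(b/2)²] = 2[310³/12 + 310×65²] = 7585000 mm³.
Direct shear f_v = P/L_w = 332×10³ / 620 = 535.5 N/mm (vertical).
Torsion M = P·e = 332×10³ × 160 = 53120000 N·mm.
Critical point at (x, y) = (65, 155) from centroid. f_tx = M·y/J = 1086 N/mm; f_ty = M·x/J = 455.2 N/mm.
Resultant f_max = √[f_tx² + (f_v + f_ty)²] = √[1086² + (535.5 + 455.2)²] = 1470 N/mm.
Capacity per unit length: φr_n = 0.75 × 0.6 × 490 × (0.707 × 14) = 2183 N/mm.
1470 ≤ 2183 → adequate.

f_max ≈ 1470 N/mm; adequate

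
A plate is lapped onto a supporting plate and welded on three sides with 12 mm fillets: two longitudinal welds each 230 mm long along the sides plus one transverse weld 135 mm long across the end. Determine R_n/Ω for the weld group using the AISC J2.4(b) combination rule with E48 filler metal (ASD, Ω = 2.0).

R_n/Ω ≈ 727 kN

E48XX → F_EXX = 480 MPa.
t_e = 0.707 × 12 = 8.484 mm.
R_nwl = 0.6 × 480 × 8.484 × 460 × 10⁻³ = 1124 kN (longitudinal, 2 welds).
R_nwt = 0.6 × 480 × 8.484 × 135 × 10⁻³ = 329.9 kN (transverse, base value).
(i) R_nwl + R_nwt = 1454 kN; (ii) 0.85 R_nwl + 1.5 R_nwt = 1450 kN.
R_n = max = 1454 kN [governs: (i)]; R_n/Ω = 726.9 kN.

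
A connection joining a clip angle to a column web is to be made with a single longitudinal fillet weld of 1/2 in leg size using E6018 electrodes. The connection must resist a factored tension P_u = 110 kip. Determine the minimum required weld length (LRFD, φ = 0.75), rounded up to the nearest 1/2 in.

L = 12 in

E60XX → F_EXX = 60 ksi.
Throat t_e = 0.707 × 0.5 = 0.3535 in.
φr_n = 0.75 × 0.6 × 60 × 0.3535 = 9.544 kip/in.
L_req = P_u / φr_n = 110 / 9.544 = 11.52 in total.
Round up → use L = 12 in.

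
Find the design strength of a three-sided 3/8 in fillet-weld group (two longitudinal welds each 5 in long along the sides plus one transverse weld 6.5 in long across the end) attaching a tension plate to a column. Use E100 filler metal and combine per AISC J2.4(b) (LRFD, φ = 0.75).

E100XX → F_EXX = 100 ksi.
t_e = 0.707 × 0.375 = 0.2651 in.
R_nwl = 0.6 × 100 × 0.2651 × 10 = 159.1 kips (longitudinal, 2 welds).
R_nwt = 0.6 × 100 × 0.2651 × 6.5 = 103.4 kips (transverse, base value).
(i) R_nwl + R_nwt = 262.5 kips; (ii) 0.85 R_nwl + 1.5 R_nwt = 290.3 kips.
R_n = max = 290.3 kips [governs: (ii)]; φR_n = 217.7 kips.

φR_n ≈ 218 kips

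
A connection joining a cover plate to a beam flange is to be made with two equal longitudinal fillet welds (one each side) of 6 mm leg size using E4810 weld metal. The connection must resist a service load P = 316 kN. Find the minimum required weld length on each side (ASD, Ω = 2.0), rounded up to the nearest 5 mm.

L = 260 mm on each side

E48XX → F_EXX = 480 MPa.
Throat t_e = 0.707 × 6 = 4.242 mm.
r_n/Ω = (0.6 × 480 × 4.242) / 2.0 = 610.8 N/mm = 0.6108 kN/mm.
L_req = P / (r_n/Ω) = 316 / 0.6108 = 517.3 mm total.
Per side: 517.3 / 2 = 258.7 mm.
Round up → use L = 260 mm on each side.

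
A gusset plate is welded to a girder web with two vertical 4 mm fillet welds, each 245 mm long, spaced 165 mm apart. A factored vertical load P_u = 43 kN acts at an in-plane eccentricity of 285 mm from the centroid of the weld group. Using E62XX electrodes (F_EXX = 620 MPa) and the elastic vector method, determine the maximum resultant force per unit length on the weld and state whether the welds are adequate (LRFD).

f_max ≈ 369 N/mm; adequate

Total weld length L_w = 490 mm. Treat welds as unit-width lines.
Polar moment about centroid: J = 2[d³/12 + d(b/2)²] = 2[245³/12 + 245×82.5²] = 5786000 mm³.
Direct shear f_v = P/L_w = 43×10³ / 490 = 87.76 N/mm (vertical).
Torsion M = P·e = 43×10³ × 285 = 12255000 N·mm.
Critical point at (x, y) = (82.5, 122.5) from centroid. f_tx = M·y/J = 259.5 N/mm; f_ty = M·x/J = 174.7 N/mm.
Resultant f_max = √[f_tx² + (f_v + f_ty)²] = √[259.5² + (87.76 + 174.7)²] = 369.1 N/mm.
Capacity per unit length: φr_n = 0.75 × 0.6 × 620 × (0.707 × 4) = 789 N/mm.
369.1 ≤ 789 → adequate.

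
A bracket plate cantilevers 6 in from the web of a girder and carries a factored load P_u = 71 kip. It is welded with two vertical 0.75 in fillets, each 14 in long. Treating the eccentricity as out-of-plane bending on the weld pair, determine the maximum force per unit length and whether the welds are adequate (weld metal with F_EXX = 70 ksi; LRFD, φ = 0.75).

f_max ≈ 7 kip/in; adequate

L_w = 2 × 14 = 28 in; section modulus (unit throat) S = 2 × L²/6 = 65.33 in².
Direct shear f_v = P/L_w = 71/28 = 2.536 kip/in.
Moment M = P × e = 71 × 6 = 426 kip·in; bending f_b = M/S = 6.52 kip/in.
f_max = √(f_v² + f_b²) = √(2.536² + 6.52²) = 6.996 kip/in.
φr_n = 0.75 × 0.6 × 70 × (0.707 × 0.75) = 16.7 kip/in → adequate.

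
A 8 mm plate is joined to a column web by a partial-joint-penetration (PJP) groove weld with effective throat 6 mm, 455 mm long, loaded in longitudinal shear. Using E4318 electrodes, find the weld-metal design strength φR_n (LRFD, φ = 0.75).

φR_n ≈ 528 kN

E43XX → F_EXX = 430 MPa.
Effective throat (given) t_e = 6 mm.
A_we = 6 × 455 = 2730 mm².
F_nw = 0.6 F_EXX = 258 MPa.
φR_n = 0.75 × 258 × 2730 × 10⁻³ = 528.3 kN.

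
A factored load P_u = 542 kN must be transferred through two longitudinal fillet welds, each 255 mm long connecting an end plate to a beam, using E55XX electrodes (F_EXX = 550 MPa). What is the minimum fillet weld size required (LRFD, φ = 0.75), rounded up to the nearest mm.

Total weld length L = 510 mm.
Required throat t_e = P_u / (φ × 0.6 F_EXX × L) = 542 / (0.75 × 0.6 × 550 × 510 × 10⁻³) = 4.294 mm.
Required leg w = t_e / 0.707 = 6.073 mm → use 7 mm.

w = 7 mm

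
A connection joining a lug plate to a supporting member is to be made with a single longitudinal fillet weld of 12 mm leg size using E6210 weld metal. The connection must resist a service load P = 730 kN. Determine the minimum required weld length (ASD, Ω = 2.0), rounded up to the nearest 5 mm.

L = 465 mm

E62XX → F_EXX = 620 MPa.
Throat t_e = 0.707 × 12 = 8.484 mm.
r_n/Ω = (0.6 × 620 × 8.484) / 2.0 = 1578 N/mm = 1.578 kN/mm.
L_req = P / (r_n/Ω) = 730 / 1.578 = 462.6 mm total.
Round up → use L = 465 mm.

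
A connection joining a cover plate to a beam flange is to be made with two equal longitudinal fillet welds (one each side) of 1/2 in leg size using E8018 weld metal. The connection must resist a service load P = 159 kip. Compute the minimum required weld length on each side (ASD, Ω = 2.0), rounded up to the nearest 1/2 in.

E80XX → F_EXX = 80 ksi.
Throat t_e = 0.707 × 0.5 = 0.3535 in.
r_n/Ω = (0.6 × 80 × 0.3535) / 2.0 = 8.484 kip/in.
L_req = P / (r_n/Ω) = 159 / 8.484 = 18.74 in total.
Per side: 18.74 / 2 = 9.371 in.
Round up → use L = 9.5 in on each side.

L = 9.5 in on each side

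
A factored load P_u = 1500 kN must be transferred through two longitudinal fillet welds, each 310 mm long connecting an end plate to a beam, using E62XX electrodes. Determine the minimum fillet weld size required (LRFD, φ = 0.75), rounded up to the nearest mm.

E62XX → F_EXX = 620 MPa.
Total weld length L = 620 mm.
Required throat t_e = P_u / (φ × 0.6 F_EXX × L) = 1500 / (0.75 × 0.6 × 620 × 620 × 10⁻³) = 8.672 mm.
Required leg w = t_e / 0.707 = 12.27 mm → use 13 mm.

w = 13 mm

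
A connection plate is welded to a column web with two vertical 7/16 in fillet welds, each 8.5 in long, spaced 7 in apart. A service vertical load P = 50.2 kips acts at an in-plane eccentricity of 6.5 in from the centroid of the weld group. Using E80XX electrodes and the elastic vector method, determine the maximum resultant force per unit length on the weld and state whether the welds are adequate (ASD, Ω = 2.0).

E80XX → F_EXX = 80 ksi.
Total weld length L_w = 17 in. Treat welds as unit-width lines.
Polar moment about centroid: J = 2[d³/12 + d(b/2)²] = 2[8.5³/12 + 8.5×3.5²] = 310.6 in³.
Direct shear f_v = P/L_w = 50.2 / 17 = 2.953 kip/in (vertical).
Torsion M = P·e = 50.2 × 6.5 = 326.3 kip·in.
Critical point at (x, y) = (3.5, 4.25) from centroid. f_tx = M·y/J = 4.465 kip/in; f_ty = M·x/J = 3.677 kip/in.
Resultant f_max = √[f_tx² + (f_v + f_ty)²] = √[4.465² + (2.953 + 3.677)²] = 7.993 kip/in.
Capacity per unit length: r_n/Ω = (1/2.0) × 0.6 × 80 × (0.707 × 0.4375) = 7.423 kip/in.
7.993 > 7.423 → NOT adequate.

f_max ≈ 7.99 kip/in; NOT adequate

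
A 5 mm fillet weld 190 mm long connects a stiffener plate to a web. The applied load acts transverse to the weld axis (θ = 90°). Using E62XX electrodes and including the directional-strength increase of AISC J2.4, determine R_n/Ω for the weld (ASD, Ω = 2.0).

E62XX → F_EXX = 620 MPa.
t_e = 0.707 × 5 = 3.535 mm; A_we = 3.535 × 190 = 671.6 mm².
Directional factor: 1.0 + 0.5 sin^1.5(90°) = 1.5.
F_nw = 0.6 × 620 × 1.5 = 558 MPa.
R_n/Ω = (558 × 671.6) / 2.0 × 10⁻³ = 187.4 kN.

R_n/Ω ≈ 187 kN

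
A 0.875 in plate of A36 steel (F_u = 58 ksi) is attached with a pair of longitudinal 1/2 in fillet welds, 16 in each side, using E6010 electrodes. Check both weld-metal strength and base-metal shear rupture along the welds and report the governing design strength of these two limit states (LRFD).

φR_n ≈ 305 kip (weld metal governs)

E60XX → F_EXX = 60 ksi.
t_e = 0.707 × 0.5 = 0.3535 in; L = 32 in.
Weld metal: φR_n = 0.75 × 0.6 × 60 × 0.3535 × 32 = 305.4 kip.
Base metal (shear rupture): φR_n = 0.75 × 0.6 × 58 × 0.875 × 32 = 730.8 kip.
Governing: weld metal.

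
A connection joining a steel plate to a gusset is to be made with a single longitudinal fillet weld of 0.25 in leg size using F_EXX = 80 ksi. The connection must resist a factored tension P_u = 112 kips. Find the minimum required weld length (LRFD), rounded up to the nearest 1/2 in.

L = 18 in

Throat t_e = 0.707 × 0.25 = 0.1767 in.
φr_n = 0.75 × 0.6 × 80 × 0.1767 = 6.363 kips/in.
L_req = P_u / φr_n = 112 / 6.363 = 17.6 in total.
Round up → use L = 18 in.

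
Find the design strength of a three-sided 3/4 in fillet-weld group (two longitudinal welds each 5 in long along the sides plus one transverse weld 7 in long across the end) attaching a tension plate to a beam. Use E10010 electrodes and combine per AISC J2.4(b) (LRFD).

φR_n ≈ 453 kip

E100XX → F_EXX = 100 ksi.
t_e = 0.707 × 0.75 = 0.5302 in.
R_nwl = 0.6 × 100 × 0.5302 × 10 = 318.2 kip (longitudinal, 2 welds).
R_nwt = 0.6 × 100 × 0.5302 × 7 = 222.7 kip (transverse, base value).
(i) R_nwl + R_nwt = 540.9 kip; (ii) 0.85 R_nwl + 1.5 R_nwt = 604.5 kip.
R_n = max = 604.5 kip [governs: (ii)]; φR_n = 453.4 kip.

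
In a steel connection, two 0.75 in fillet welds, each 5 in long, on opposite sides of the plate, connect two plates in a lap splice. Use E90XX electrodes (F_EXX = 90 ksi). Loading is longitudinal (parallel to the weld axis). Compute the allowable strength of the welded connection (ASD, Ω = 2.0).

R_n/Ω ≈ 143 kip

Effective throat t_e = 0.707 × 0.75 = 0.5302 in.
Total length L = 10 in; A_we = 0.5302 × 10 = 5.303 in².
F_nw = 0.6 F_EXX = 0.6 × 90 = 54 ksi.
R_n = 54 × 5.303 = 286.3 kip; R_n/Ω = 286.3/2.0 = 143.2 kip.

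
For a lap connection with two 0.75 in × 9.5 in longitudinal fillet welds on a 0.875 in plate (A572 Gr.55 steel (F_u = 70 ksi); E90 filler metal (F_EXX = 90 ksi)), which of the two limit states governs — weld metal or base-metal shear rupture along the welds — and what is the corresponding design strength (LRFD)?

φR_n ≈ 408 kip (weld metal governs)

t_e = 0.707 × 0.75 = 0.5302 in; L = 19 in.
Weld metal: φR_n = 0.75 × 0.6 × 90 × 0.5302 × 19 = 408 kip.
Base metal (shear rupture): φR_n = 0.75 × 0.6 × 70 × 0.875 × 19 = 523.7 kip.
Governing: weld metal.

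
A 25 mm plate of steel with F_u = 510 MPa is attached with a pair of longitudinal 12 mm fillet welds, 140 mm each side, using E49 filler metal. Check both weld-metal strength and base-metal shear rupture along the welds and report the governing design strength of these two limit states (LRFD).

φR_n ≈ 524 kN (weld metal governs)

E49XX → F_EXX = 490 MPa.
t_e = 0.707 × 12 = 8.484 mm; L = 280 mm.
Weld metal: φR_n = 0.75 × 0.6 × 490 × 8.484 × 280 × 10⁻³ = 523.8 kN.
Base metal (shear rupture): φR_n = 0.75 × 0.6 × 510 × 25 × 280 × 10⁻³ = 1606 kN.
Governing: weld metal.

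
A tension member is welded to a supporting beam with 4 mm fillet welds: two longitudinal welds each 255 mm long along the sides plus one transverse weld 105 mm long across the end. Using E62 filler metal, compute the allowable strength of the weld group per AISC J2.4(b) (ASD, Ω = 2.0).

R_n/Ω ≈ 323 kN

E62XX → F_EXX = 620 MPa.
t_e = 0.707 × 4 = 2.828 mm.
R_nwl = 0.6 × 620 × 2.828 × 510 × 10⁻³ = 536.5 kN (longitudinal, 2 welds).
R_nwt = 0.6 × 620 × 2.828 × 105 × 10⁻³ = 110.5 kN (transverse, base value).
(i) R_nwl + R_nwt = 647 kN; (ii) 0.85 R_nwl + 1.5 R_nwt = 621.7 kN.
R_n = max = 647 kN [governs: (i)]; R_n/Ω = 323.5 kN.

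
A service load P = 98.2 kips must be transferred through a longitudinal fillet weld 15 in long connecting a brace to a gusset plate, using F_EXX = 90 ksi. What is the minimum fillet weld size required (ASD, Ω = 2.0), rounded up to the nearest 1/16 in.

w = 3/8 in

Total weld length L = 15 in.
Required throat t_e = P × Ω / (0.6 F_EXX × L) = 98.2 × 2.0 / (0.6 × 90 × 15) = 0.2425 in.
Required leg w = t_e / 0.707 = 0.343 in → use 3/8 in.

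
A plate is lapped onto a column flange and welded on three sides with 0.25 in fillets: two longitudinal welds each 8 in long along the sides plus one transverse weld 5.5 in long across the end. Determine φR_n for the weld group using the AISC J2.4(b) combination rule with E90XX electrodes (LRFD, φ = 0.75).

φR_n ≈ 156 kip

E90XX → F_EXX = 90 ksi.
t_e = 0.707 × 0.25 = 0.1767 in.
R_nwl = 0.6 × 90 × 0.1767 × 16 = 152.7 kip (longitudinal, 2 welds).
R_nwt = 0.6 × 90 × 0.1767 × 5.5 = 52.49 kip (transverse, base value).
(i) R_nwl + R_nwt = 205.2 kip; (ii) 0.85 R_nwl + 1.5 R_nwt = 208.5 kip.
R_n = max = 208.5 kip [governs: (ii)]; φR_n = 156.4 kip.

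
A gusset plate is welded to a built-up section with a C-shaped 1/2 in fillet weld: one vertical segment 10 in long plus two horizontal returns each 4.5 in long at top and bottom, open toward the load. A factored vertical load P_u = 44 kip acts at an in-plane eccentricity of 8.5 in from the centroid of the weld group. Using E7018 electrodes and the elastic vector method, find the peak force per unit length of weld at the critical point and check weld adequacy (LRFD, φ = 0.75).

E70XX → F_EXX = 70 ksi.
Total weld length L_w = 19 in. Treat welds as unit-width lines.
Centroid: x̄ = 2×4.5×2.25 / 19 = 1.066 in from the vertical weld.
Polar moment about centroid: J = I_x + I_y = [10³/12 + 2×4.5×5²] + [10×1.066² + 2(4.5³/12 + 4.5×1.184²)] = 347.5 in³.
Direct shear f_v = P/L_w = 44 / 19 = 2.316 kip/in (vertical).
Torsion M = P·e = 44 × 8.5 = 374 kip·in.
Critical point at (x, y) = (3.434, 5) from centroid. f_tx = M·y/J = 5.381 kip/in; f_ty = M·x/J = 3.696 kip/in.
Resultant f_max = √[f_tx² + (f_v + f_ty)²] = √[5.381² + (2.316 + 3.696)²] = 8.069 kip/in.
Capacity per unit length: φr_n = 0.75 × 0.6 × 70 × (0.707 × 0.5) = 11.14 kip/in.
8.069 ≤ 11.14 → adequate.

f_max ≈ 8.07 kip/in; adequate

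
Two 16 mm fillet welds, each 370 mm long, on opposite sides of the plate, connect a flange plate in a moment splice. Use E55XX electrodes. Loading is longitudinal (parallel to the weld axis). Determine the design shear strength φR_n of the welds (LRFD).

φR_n ≈ 2070 kN

E55XX → F_EXX = 550 MPa.
Effective throat t_e = 0.707 × 16 = 11.31 mm.
Total length L = 740 mm; A_we = 11.31 × 740 = 8371 mm².
F_nw = 0.6 F_EXX = 0.6 × 550 = 330 MPa.
φR_n = 0.75 × 330 × 8371 × 10⁻³ = 2072 kN.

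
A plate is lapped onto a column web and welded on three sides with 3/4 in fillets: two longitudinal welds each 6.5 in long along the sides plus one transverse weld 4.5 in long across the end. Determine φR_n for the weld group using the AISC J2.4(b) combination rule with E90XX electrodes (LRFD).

E90XX → F_EXX = 90 ksi.
t_e = 0.707 × 0.75 = 0.5302 in.
R_nwl = 0.6 × 90 × 0.5302 × 13 = 372.2 kips (longitudinal, 2 welds).
R_nwt = 0.6 × 90 × 0.5302 × 4.5 = 128.9 kips (transverse, base value).
(i) R_nwl + R_nwt = 501.1 kips; (ii) 0.85 R_nwl + 1.5 R_nwt = 509.7 kips.
R_n = max = 509.7 kips [governs: (ii)]; φR_n = 382.3 kips.

φR_n ≈ 382 kips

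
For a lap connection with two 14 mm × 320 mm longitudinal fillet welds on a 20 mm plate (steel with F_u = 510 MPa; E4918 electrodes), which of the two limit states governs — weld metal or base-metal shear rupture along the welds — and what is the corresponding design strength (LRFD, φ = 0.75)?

φR_n ≈ 1400 kN (weld metal governs)

E49XX → F_EXX = 490 MPa.
t_e = 0.707 × 14 = 9.898 mm; L = 640 mm.
Weld metal: φR_n = 0.75 × 0.6 × 490 × 9.898 × 640 × 10⁻³ = 1397 kN.
Base metal (shear rupture): φR_n = 0.75 × 0.6 × 510 × 20 × 640 × 10⁻³ = 2938 kN.
Governing: weld metal.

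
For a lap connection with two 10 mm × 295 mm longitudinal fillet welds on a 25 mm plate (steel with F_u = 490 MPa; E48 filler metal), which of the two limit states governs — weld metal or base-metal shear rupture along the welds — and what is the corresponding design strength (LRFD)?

φR_n ≈ 901 kN (weld metal governs)

E48XX → F_EXX = 480 MPa.
t_e = 0.707 × 10 = 7.07 mm; L = 590 mm.
Weld metal: φR_n = 0.75 × 0.6 × 480 × 7.07 × 590 × 10⁻³ = 901 kN.
Base metal (shear rupture): φR_n = 0.75 × 0.6 × 490 × 25 × 590 × 10⁻³ = 3252 kN.
Governing: weld metal.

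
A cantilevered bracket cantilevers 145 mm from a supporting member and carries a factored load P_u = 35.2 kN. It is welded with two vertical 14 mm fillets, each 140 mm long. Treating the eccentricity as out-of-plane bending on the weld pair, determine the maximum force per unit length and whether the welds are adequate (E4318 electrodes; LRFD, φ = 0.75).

E43XX → F_EXX = 430 MPa.
L_w = 2 × 140 = 280 mm; section modulus (unit throat) S = 2 × L²/6 = 6533 mm².
Direct shear f_v = P/L_w = 35.2×10³/280 = 125.7 N/mm.
Moment M = P × e = 35.2×10³ × 145 = 5104000 N·mm; bending f_b = M/S = 781.2 N/mm.
f_max = √(f_v² + f_b²) = √(125.7² + 781.2²) = 791.3 N/mm.
φr_n = 0.75 × 0.6 × 430 × (0.707 × 14) = 1915 N/mm → adequate.

f_max ≈ 791 N/mm; adequate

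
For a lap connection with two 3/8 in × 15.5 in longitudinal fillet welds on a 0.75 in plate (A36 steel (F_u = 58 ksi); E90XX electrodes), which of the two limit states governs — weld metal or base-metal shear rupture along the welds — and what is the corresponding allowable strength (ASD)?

R_n/Ω ≈ 222 kip (weld metal governs)

E90XX → F_EXX = 90 ksi.
t_e = 0.707 × 0.375 = 0.2651 in; L = 31 in.
Weld metal: R_n/Ω = (1/2.0) × 0.6 × 90 × 0.2651 × 31 = 221.9 kip.
Base metal (shear rupture): R_n/Ω = (1/2.0) × 0.6 × 58 × 0.75 × 31 = 404.5 kip.
Governing: weld metal.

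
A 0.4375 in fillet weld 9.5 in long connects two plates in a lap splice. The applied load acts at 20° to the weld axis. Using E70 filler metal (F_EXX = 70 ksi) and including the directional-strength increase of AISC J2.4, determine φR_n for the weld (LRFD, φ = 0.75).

φR_n ≈ 102 kips

t_e = 0.707 × 0.4375 = 0.3093 in; A_we = 0.3093 × 9.5 = 2.938 in².
Directional factor: 1.0 + 0.5 sin^1.5(20°) = 1.1.
F_nw = 0.6 × 70 × 1.1 = 46.2 ksi.
φR_n = 0.75 × 46.2 × 2.938 = 101.8 kips.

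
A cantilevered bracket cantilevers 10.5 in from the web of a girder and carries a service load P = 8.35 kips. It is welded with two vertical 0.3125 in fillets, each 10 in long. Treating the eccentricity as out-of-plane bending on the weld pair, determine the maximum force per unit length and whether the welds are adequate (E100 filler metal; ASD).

E100XX → F_EXX = 100 ksi.
L_w = 2 × 10 = 20 in; section modulus (unit throat) S = 2 × L²/6 = 33.33 in².
Direct shear f_v = P/L_w = 8.35/20 = 0.4175 kip/in.
Moment M = P × e = 8.35 × 10.5 = 87.675 kip·in; bending f_b = M/S = 2.63 kip/in.
f_max = √(f_v² + f_b²) = √(0.4175² + 2.63²) = 2.663 kip/in.
r_n/Ω = (1/2.0) × 0.6 × 100 × (0.707 × 0.3125) = 6.628 kip/in → adequate.

f_max ≈ 2.66 kip/in; adequate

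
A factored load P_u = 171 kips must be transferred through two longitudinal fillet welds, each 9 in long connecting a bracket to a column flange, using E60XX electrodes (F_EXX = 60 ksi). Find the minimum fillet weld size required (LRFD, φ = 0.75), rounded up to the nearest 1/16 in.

Total weld length L = 18 in.
Required throat t_e = P_u / (φ × 0.6 F_EXX × L) = 171 / (0.75 × 0.6 × 60 × 18) = 0.3519 in.
Required leg w = t_e / 0.707 = 0.4977 in → use 1/2 in.

w = 1/2 in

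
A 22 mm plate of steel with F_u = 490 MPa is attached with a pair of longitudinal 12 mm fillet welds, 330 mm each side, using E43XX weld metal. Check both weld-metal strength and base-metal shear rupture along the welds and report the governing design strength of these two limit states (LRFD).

E43XX → F_EXX = 430 MPa.
t_e = 0.707 × 12 = 8.484 mm; L = 660 mm.
Weld metal: φR_n = 0.75 × 0.6 × 430 × 8.484 × 660 × 10⁻³ = 1083 kN.
Base metal (shear rupture): φR_n = 0.75 × 0.6 × 490 × 22 × 660 × 10⁻³ = 3202 kN.
Governing: weld metal.

φR_n ≈ 1080 kN (weld metal governs)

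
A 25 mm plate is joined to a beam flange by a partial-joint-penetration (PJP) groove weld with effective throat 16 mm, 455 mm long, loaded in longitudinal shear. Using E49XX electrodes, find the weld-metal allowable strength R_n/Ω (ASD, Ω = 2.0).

E49XX → F_EXX = 490 MPa.
Effective throat (given) t_e = 16 mm.
A_we = 16 × 455 = 7280 mm².
F_nw = 0.6 F_EXX = 294 MPa.
R_n/Ω = (294 × 7280) / 2.0 × 10⁻³ = 1070 kN.

R_n/Ω ≈ 1070 kN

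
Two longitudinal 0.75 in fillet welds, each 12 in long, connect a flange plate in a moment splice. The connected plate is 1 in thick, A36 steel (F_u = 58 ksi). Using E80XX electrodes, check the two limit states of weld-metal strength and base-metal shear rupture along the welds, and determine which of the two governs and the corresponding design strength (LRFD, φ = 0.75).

φR_n ≈ 458 kips (weld metal governs)

E80XX → F_EXX = 80 ksi.
t_e = 0.707 × 0.75 = 0.5302 in; L = 24 in.
Weld metal: φR_n = 0.75 × 0.6 × 80 × 0.5302 × 24 = 458.1 kips.
Base metal (shear rupture): φR_n = 0.75 × 0.6 × 58 × 1 × 24 = 626.4 kips.
Governing: weld metal.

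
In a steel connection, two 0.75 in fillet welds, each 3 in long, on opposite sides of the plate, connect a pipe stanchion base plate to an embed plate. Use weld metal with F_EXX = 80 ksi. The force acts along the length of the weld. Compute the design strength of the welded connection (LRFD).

Effective throat t_e = 0.707 × 0.75 = 0.5302 in.
Total length L = 6 in; A_we = 0.5302 × 6 = 3.181 in².
F_nw = 0.6 F_EXX = 0.6 × 80 = 48 ksi.
φR_n = 0.75 × 48 × 3.181 = 114.5 kip.

φR_n ≈ 115 kip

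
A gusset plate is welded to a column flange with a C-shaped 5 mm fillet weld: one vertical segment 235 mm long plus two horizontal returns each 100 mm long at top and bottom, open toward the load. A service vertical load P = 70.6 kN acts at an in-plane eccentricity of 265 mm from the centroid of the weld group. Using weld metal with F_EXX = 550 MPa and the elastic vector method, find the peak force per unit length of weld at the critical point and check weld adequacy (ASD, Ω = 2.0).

f_max ≈ 716 N/mm; NOT adequate

Total weld length L_w = 435 mm. Treat welds as unit-width lines.
Centroid: x̄ = 2×100×50 / 435 = 22.99 mm from the vertical weld.
Polar moment about centroid: J = I_x + I_y = [235³/12 + 2×100×117.5²] + [235×22.99² + 2(100³/12 + 100×27.01²)] = 4280000 mm³.
Direct shear f_v = P/L_w = 70.6×10³ / 435 = 162.3 N/mm (vertical).
Torsion M = P·e = 70.6×10³ × 265 = 18709000 N·mm.
Critical point at (x, y) = (77.01, 117.5) from centroid. f_tx = M·y/J = 513.7 N/mm; f_ty = M·x/J = 336.7 N/mm.
Resultant f_max = √[f_tx² + (f_v + f_ty)²] = √[513.7² + (162.3 + 336.7)²] = 716.1 N/mm.
Capacity per unit length: r_n/Ω = (1/2.0) × 0.6 × 550 × (0.707 × 5) = 583.3 N/mm.
716.1 > 583.3 → NOT adequate.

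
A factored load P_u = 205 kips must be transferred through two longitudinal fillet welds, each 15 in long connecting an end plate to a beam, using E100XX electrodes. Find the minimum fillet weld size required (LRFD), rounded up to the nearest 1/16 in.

w = 1/4 in

E100XX → F_EXX = 100 ksi.
Total weld length L = 30 in.
Required throat t_e = P_u / (φ × 0.6 F_EXX × L) = 205 / (0.75 × 0.6 × 100 × 30) = 0.1519 in.
Required leg w = t_e / 0.707 = 0.2148 in → use 1/4 in.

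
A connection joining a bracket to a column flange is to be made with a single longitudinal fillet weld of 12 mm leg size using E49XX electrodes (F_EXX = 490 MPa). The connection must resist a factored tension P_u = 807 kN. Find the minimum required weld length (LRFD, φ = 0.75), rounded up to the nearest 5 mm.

L = 435 mm

Throat t_e = 0.707 × 12 = 8.484 mm.
φr_n = 0.75 × 0.6 × 490 × 8.484 × 10⁻³ = 1.871 kN/mm.
L_req = P_u / φr_n = 807 / 1.871 = 431.4 mm total.
Round up → use L = 435 mm.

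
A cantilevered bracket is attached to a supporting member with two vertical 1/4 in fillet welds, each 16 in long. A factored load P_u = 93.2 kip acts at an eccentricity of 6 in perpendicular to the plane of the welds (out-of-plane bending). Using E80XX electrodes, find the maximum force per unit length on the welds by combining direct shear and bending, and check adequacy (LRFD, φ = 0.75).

E80XX → F_EXX = 80 ksi.
L_w = 2 × 16 = 32 in; section modulus (unit throat) S = 2 × L²/6 = 85.33 in².
Direct shear f_v = P/L_w = 93.2/32 = 2.913 kip/in.
Moment M = P × e = 93.2 × 6 = 559.2 kip·in; bending f_b = M/S = 6.553 kip/in.
f_max = √(f_v² + f_b²) = √(2.913² + 6.553²) = 7.171 kip/in.
φr_n = 0.75 × 0.6 × 80 × (0.707 × 0.25) = 6.363 kip/in → NOT adequate.

f_max ≈ 7.17 kip/in; NOT adequate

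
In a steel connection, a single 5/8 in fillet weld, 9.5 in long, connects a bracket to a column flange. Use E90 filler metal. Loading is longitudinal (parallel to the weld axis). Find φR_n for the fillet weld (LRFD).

E90XX → F_EXX = 90 ksi.
Effective throat t_e = 0.707 × 0.625 = 0.4419 in.
Total length L = 9.5 in; A_we = 0.4419 × 9.5 = 4.198 in².
F_nw = 0.6 F_EXX = 0.6 × 90 = 54 ksi.
φR_n = 0.75 × 54 × 4.198 = 170 kip.

φR_n ≈ 170 kip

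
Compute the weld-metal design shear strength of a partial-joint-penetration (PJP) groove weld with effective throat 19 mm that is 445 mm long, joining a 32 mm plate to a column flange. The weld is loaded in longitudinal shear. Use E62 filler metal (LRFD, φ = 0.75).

φR_n ≈ 2360 kN

E62XX → F_EXX = 620 MPa.
Effective throat (given) t_e = 19 mm.
A_we = 19 × 445 = 8455 mm².
F_nw = 0.6 F_EXX = 372 MPa.
φR_n = 0.75 × 372 × 8455 × 10⁻³ = 2359 kN.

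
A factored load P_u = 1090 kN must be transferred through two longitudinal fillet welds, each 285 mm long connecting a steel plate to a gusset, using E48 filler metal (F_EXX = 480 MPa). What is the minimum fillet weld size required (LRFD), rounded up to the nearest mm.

w = 13 mm

Total weld length L = 570 mm.
Required throat t_e = P_u / (φ × 0.6 F_EXX × L) = 1090 / (0.75 × 0.6 × 480 × 570 × 10⁻³) = 8.853 mm.
Required leg w = t_e / 0.707 = 12.52 mm → use 13 mm.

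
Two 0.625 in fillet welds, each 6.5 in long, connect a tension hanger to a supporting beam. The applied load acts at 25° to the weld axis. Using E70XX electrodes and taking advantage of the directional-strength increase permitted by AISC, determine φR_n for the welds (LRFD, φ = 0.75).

φR_n ≈ 206 kip

E70XX → F_EXX = 70 ksi.
t_e = 0.707 × 0.625 = 0.4419 in; A_we = 0.4419 × 13 = 5.744 in².
Directional factor: 1.0 + 0.5 sin^1.5(25°) = 1.137.
F_nw = 0.6 × 70 × 1.137 = 47.77 ksi.
φR_n = 0.75 × 47.77 × 5.744 = 205.8 kip.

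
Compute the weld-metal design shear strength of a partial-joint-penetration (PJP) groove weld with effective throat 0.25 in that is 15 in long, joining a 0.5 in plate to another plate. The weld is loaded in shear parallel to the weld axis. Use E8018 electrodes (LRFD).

φR_n ≈ 135 kips

E80XX → F_EXX = 80 ksi.
Effective throat (given) t_e = 0.25 in.
A_we = 0.25 × 15 = 3.75 in².
F_nw = 0.6 F_EXX = 48 ksi.
φR_n = 0.75 × 48 × 3.75 = 135 kips.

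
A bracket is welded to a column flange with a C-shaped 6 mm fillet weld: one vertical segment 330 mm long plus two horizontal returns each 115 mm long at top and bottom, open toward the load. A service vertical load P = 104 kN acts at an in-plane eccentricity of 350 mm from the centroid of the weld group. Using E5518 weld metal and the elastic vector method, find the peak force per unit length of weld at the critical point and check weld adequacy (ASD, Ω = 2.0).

E55XX → F_EXX = 550 MPa.
Total weld length L_w = 560 mm. Treat welds as unit-width lines.
Centroid: x̄ = 2×115×57.5 / 560 = 23.62 mm from the vertical weld.
Polar moment about centroid: J = I_x + I_y = [330³/12 + 2×115×165²] + [330×23.62² + 2(115³/12 + 115×33.88²)] = 9958000 mm³.
Direct shear f_v = P/L_w = 104×10³ / 560 = 185.7 N/mm (vertical).
Torsion M = P·e = 104×10³ × 350 = 36400000 N·mm.
Critical point at (x, y) = (91.38, 165) from centroid. f_tx = M·y/J = 603.1 N/mm; f_ty = M·x/J = 334 N/mm.
Resultant f_max = √[f_tx² + (f_v + f_ty)²] = √[603.1² + (185.7 + 334)²] = 796.2 N/mm.
Capacity per unit length: r_n/Ω = (1/2.0) × 0.6 × 550 × (0.707 × 6) = 699.9 N/mm.
796.2 > 699.9 → NOT adequate.

f_max ≈ 796 N/mm; NOT adequate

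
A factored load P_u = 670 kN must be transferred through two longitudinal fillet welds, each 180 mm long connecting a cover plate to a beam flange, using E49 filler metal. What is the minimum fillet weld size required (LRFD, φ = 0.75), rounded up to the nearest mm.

w = 12 mm

E49XX → F_EXX = 490 MPa.
Total weld length L = 360 mm.
Required throat t_e = P_u / (φ × 0.6 F_EXX × L) = 670 / (0.75 × 0.6 × 490 × 360 × 10⁻³) = 8.44 mm.
Required leg w = t_e / 0.707 = 11.94 mm → use 12 mm.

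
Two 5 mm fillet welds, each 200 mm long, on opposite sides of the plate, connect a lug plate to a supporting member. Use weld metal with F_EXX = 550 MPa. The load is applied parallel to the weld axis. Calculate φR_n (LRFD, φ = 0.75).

Effective throat t_e = 0.707 × 5 = 3.535 mm.
Total length L = 400 mm; A_we = 3.535 × 400 = 1414 mm².
F_nw = 0.6 F_EXX = 0.6 × 550 = 330 MPa.
φR_n = 0.75 × 330 × 1414 × 10⁻³ = 350 kN.

φR_n ≈ 350 kN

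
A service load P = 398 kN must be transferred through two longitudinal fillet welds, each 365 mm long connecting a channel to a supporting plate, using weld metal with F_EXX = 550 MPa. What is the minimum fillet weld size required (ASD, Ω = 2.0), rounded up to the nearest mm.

w = 5 mm

Total weld length L = 730 mm.
Required throat t_e = P × Ω / (0.6 F_EXX × L) = 398 × 2.0 / (0.6 × 550 × 730 × 10⁻³) = 3.304 mm.
Required leg w = t_e / 0.707 = 4.674 mm → use 5 mm.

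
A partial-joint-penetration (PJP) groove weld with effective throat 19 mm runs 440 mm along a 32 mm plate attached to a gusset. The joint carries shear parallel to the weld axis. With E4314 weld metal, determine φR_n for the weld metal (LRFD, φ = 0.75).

E43XX → F_EXX = 430 MPa.
Effective throat (given) t_e = 19 mm.
A_we = 19 × 440 = 8360 mm².
F_nw = 0.6 F_EXX = 258 MPa.
φR_n = 0.75 × 258 × 8360 × 10⁻³ = 1618 kN.

φR_n ≈ 1620 kN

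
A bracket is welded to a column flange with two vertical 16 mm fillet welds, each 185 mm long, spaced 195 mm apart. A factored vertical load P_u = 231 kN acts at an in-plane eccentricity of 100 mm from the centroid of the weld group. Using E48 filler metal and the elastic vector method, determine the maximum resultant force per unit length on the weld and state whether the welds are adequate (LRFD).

f_max ≈ 1210 N/mm; adequate

E48XX → F_EXX = 480 MPa.
Total weld length L_w = 370 mm. Treat welds as unit-width lines.
Polar moment about centroid: J = 2[d³/12 + d(b/2)²] = 2[185³/12 + 185×97.5²] = 4573000 mm³.
Direct shear f_v = P/L_w = 231×10³ / 370 = 624.3 N/mm (vertical).
Torsion M = P·e = 231×10³ × 100 = 23100000 N·mm.
Critical point at (x, y) = (97.5, 92.5) from centroid. f_tx = M·y/J = 467.3 N/mm; f_ty = M·x/J = 492.6 N/mm.
Resultant f_max = √[f_tx² + (f_v + f_ty)²] = √[467.3² + (624.3 + 492.6)²] = 1211 N/mm.
Capacity per unit length: φr_n = 0.75 × 0.6 × 480 × (0.707 × 16) = 2443 N/mm.
1211 ≤ 2443 → adequate.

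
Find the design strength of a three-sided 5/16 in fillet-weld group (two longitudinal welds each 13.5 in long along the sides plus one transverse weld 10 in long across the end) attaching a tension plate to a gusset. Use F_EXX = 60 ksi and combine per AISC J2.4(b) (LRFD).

t_e = 0.707 × 0.3125 = 0.2209 in.
R_nwl = 0.6 × 60 × 0.2209 × 27 = 214.8 kips (longitudinal, 2 welds).
R_nwt = 0.6 × 60 × 0.2209 × 10 = 79.54 kips (transverse, base value).
(i) R_nwl + R_nwt = 294.3 kips; (ii) 0.85 R_nwl + 1.5 R_nwt = 301.8 kips.
R_n = max = 301.8 kips [governs: (ii)]; φR_n = 226.4 kips.

φR_n ≈ 226 kips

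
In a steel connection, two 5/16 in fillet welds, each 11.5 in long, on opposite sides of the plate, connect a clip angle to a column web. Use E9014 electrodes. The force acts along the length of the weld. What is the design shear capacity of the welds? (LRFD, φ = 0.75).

E90XX → F_EXX = 90 ksi.
Effective throat t_e = 0.707 × 0.3125 = 0.2209 in.
Total length L = 23 in; A_we = 0.2209 × 23 = 5.082 in².
F_nw = 0.6 F_EXX = 0.6 × 90 = 54 ksi.
φR_n = 0.75 × 54 × 5.082 = 205.8 kip.

φR_n ≈ 206 kip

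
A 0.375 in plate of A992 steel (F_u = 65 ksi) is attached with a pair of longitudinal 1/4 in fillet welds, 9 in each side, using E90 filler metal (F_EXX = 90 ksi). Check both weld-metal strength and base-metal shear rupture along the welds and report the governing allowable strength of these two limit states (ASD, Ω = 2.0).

R_n/Ω ≈ 85.9 kips (weld metal governs)

t_e = 0.707 × 0.25 = 0.1767 in; L = 18 in.
Weld metal: R_n/Ω = (1/2.0) × 0.6 × 90 × 0.1767 × 18 = 85.9 kips.
Base metal (shear rupture): R_n/Ω = (1/2.0) × 0.6 × 65 × 0.375 × 18 = 131.6 kips.
Governing: weld metal.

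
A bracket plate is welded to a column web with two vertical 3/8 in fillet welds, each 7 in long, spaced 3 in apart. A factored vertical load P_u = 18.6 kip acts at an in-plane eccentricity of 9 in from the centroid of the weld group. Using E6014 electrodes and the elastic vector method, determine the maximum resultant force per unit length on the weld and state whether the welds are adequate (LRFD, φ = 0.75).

E60XX → F_EXX = 60 ksi.
Total weld length L_w = 14 in. Treat welds as unit-width lines.
Polar moment about centroid: J = 2[d³/12 + d(b/2)²] = 2[7³/12 + 7×1.5²] = 88.67 in³.
Direct shear f_v = P/L_w = 18.6 / 14 = 1.329 kip/in (vertical).
Torsion M = P·e = 18.6 × 9 = 167.4 kip·in.
Critical point at (x, y) = (1.5, 3.5) from centroid. f_tx = M·y/J = 6.608 kip/in; f_ty = M·x/J = 2.832 kip/in.
Resultant f_max = √[f_tx² + (f_v + f_ty)²] = √[6.608² + (1.329 + 2.832)²] = 7.809 kip/in.
Capacity per unit length: φr_n = 0.75 × 0.6 × 60 × (0.707 × 0.375) = 7.158 kip/in.
7.809 > 7.158 → NOT adequate.

f_max ≈ 7.81 kip/in; NOT adequate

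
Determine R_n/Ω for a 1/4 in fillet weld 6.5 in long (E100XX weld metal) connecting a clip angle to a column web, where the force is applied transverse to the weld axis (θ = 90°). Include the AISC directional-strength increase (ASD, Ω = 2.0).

E100XX → F_EXX = 100 ksi.
t_e = 0.707 × 0.25 = 0.1767 in; A_we = 0.1767 × 6.5 = 1.149 in².
Directional factor: 1.0 + 0.5 sin^1.5(90°) = 1.5.
F_nw = 0.6 × 100 × 1.5 = 90 ksi.
R_n/Ω = (90 × 1.149) / 2.0 = 51.7 kips.

R_n/Ω ≈ 51.7 kips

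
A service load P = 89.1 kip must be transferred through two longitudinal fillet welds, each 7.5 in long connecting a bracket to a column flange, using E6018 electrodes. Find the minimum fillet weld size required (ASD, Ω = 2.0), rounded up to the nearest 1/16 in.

w = 1/2 in

E60XX → F_EXX = 60 ksi.
Total weld length L = 15 in.
Required throat t_e = P × Ω / (0.6 F_EXX × L) = 89.1 × 2.0 / (0.6 × 60 × 15) = 0.33 in.
Required leg w = t_e / 0.707 = 0.4668 in → use 1/2 in.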